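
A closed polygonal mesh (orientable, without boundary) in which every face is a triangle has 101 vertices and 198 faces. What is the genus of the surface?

0

Every face is a triangle, so 2E = 3·198 = 594, giving E = 297.
χ = V − E + F = 101 − 297 + 198 = 2.
For a closed orientable surface χ = 2 − 2g, so g = (2 − (2))/2 = 0.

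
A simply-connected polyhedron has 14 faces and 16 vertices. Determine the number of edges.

28

Here V − E + F = 2.
E = V + F − (2) = 16 + 14 − (2) = 28.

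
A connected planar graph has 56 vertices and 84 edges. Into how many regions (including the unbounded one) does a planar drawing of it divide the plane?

Euler's formula for a connected plane graph: V − E + F = 2, so F = 2 − 56 + 84 = 30.

30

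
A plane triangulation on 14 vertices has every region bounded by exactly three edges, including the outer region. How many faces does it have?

In a plane triangulation 3F = 2E and V − E + F = 2, so F = 2V − 4 = 2·14 − 4 = 24.

24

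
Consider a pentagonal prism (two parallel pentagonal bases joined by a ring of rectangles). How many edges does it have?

A prism on an n-gon has two n-gon bases and n rectangular sides: V = 2·5 = 10, E = 3·5 = 15, F = 5 + 2 = 7.

15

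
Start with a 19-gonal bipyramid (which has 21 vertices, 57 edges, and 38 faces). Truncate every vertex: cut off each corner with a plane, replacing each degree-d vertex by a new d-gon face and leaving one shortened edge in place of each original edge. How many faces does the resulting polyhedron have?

59

Truncation replaces each original edge-end by a new vertex, so V′ = 2E = 114.
Each original edge survives, and each old vertex of degree d contributes d new edges; summing degrees gives Σd = 2E, so E′ = E + 2E = 3E = 171.
Each original face survives and each original vertex becomes one new face: F′ = F + V = 59.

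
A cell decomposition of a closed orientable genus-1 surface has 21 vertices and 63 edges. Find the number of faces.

42

For a closed orientable surface of genus 1, χ = 2 − 2·1 = 0.
F = 0 − V + E = 0 − 21 + 63 = 42.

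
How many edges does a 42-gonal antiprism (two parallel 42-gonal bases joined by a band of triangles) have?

168

An antiprism on an n-gon has two n-gon caps and 2n triangles: V = 2·42 = 84, E = 4·42 = 168, F = 2·42 + 2 = 86.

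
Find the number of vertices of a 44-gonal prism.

88

A prism on an n-gon has two n-gon bases and n rectangular sides: V = 2·44 = 88, E = 3·44 = 132, F = 44 + 2 = 46.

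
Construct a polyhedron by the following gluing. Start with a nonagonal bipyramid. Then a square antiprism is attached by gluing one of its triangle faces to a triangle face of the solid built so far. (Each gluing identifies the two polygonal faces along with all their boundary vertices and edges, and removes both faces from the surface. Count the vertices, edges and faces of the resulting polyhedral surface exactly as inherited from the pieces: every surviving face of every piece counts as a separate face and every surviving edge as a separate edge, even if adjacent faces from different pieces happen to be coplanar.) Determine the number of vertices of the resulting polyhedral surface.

16

A nonagonal bipyramid: V=11, E=27, F=18.
Attach a square antiprism (V=8, E=16, F=10) along a 3-gon: merge 3 vertices and 3 edges, delete both glued faces → V=16, E=40, F=26.
Check: V − E + F = 16 − 40 + 26 = 2.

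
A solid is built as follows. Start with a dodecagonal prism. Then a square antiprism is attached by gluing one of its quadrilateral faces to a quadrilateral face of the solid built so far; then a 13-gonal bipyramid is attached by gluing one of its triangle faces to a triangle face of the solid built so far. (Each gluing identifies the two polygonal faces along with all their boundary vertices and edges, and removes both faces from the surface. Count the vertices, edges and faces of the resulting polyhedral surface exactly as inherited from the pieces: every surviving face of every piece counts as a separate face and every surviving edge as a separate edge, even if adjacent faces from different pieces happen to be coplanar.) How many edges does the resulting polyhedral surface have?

84

A dodecagonal prism: V=24, E=36, F=14.
Attach a square antiprism (V=8, E=16, F=10) along a 4-gon: merge 4 vertices and 4 edges, delete both glued faces → V=28, E=48, F=22.
Attach a 13-gonal bipyramid (V=15, E=39, F=26) along a 3-gon: merge 3 vertices and 3 edges, delete both glued faces → V=40, E=84, F=46.
Check: V − E + F = 40 − 84 + 46 = 2.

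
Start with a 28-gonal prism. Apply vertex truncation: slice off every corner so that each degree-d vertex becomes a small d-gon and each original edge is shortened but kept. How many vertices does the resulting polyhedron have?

168

The base solid has V = 56, E = 84, F = 30.
Truncation replaces each original edge-end by a new vertex, so V′ = 2E = 168.
Each original edge survives, and each old vertex of degree d contributes d new edges; summing degrees gives Σd = 2E, so E′ = E + 2E = 3E = 252.
Each original face survives and each original vertex becomes one new face: F′ = F + V = 86.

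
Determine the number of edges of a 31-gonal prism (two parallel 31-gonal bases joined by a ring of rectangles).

93

A prism on an n-gon has two n-gon bases and n rectangular sides: V = 2·31 = 62, E = 3·31 = 93, F = 31 + 2 = 33.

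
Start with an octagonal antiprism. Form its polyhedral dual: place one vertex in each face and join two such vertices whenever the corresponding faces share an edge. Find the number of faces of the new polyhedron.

16

The base solid has V = 16, E = 32, F = 18.
The dual swaps V and F and preserves E: V′ = F = 18, E′ = E = 32, F′ = V = 16.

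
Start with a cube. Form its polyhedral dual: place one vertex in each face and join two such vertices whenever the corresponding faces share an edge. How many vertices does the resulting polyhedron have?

The base solid has V = 8, E = 12, F = 6.
The dual swaps V and F and preserves E: V′ = F = 6, E′ = E = 12, F′ = V = 8.

6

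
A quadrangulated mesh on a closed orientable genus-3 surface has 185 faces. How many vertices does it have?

χ = 2 − 2·3 = -4, and every face is a square so 4F = 2E.
E = 4·185/2 = 370. Then V = -4 + E − F = -4 + 370 − 185 = 181.

181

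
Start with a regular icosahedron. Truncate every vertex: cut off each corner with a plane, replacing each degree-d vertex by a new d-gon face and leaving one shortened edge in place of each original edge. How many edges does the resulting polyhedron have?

90

The base solid has V = 12, E = 30, F = 20.
Truncation replaces each original edge-end by a new vertex, so V′ = 2E = 60.
Each original edge survives, and each old vertex of degree d contributes d new edges; summing degrees gives Σd = 2E, so E′ = E + 2E = 3E = 90.
Each original face survives and each original vertex becomes one new face: F′ = F + V = 32.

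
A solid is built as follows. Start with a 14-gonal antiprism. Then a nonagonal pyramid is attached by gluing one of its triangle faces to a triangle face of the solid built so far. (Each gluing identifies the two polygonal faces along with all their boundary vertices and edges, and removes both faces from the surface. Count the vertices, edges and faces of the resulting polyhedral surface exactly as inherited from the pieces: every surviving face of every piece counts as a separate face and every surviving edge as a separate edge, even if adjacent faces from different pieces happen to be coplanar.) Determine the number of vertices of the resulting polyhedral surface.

A 14-gonal antiprism: V=28, E=56, F=30.
Attach a nonagonal pyramid (V=10, E=18, F=10) along a 3-gon: merge 3 vertices and 3 edges, delete both glued faces → V=35, E=71, F=38.
Check: V − E + F = 35 − 71 + 38 = 2.

35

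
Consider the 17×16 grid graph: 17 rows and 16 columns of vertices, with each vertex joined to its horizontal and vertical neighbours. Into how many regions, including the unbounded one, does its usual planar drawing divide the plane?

241

The grid has V = 17·16 = 272 vertices and E = 17·15 + 16·16 = 511 edges.
F = 2 − V + E = 2 − 272 + 511 = 241.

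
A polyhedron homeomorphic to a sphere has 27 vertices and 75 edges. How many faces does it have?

50

Here V − E + F = 2.
F = 2 − V + E = 2 − 27 + 75 = 50.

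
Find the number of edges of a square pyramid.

8

A pyramid on an n-gon base has one n-gon and n triangles: V = 4 + 1 = 5, E = 2·4 = 8, F = 4 + 1 = 5.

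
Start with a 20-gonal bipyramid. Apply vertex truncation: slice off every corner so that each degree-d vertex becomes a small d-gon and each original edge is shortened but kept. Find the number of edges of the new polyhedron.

The base solid has V = 22, E = 60, F = 40.
Truncation replaces each original edge-end by a new vertex, so V′ = 2E = 120.
Each original edge survives, and each old vertex of degree d contributes d new edges; summing degrees gives Σd = 2E, so E′ = E + 2E = 3E = 180.
Each original face survives and each original vertex becomes one new face: F′ = F + V = 62.

180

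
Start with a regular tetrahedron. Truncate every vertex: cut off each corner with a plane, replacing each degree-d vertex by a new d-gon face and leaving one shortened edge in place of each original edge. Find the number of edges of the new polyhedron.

18

The base solid has V = 4, E = 6, F = 4.
Truncation replaces each original edge-end by a new vertex, so V′ = 2E = 12.
Each original edge survives, and each old vertex of degree d contributes d new edges; summing degrees gives Σd = 2E, so E′ = E + 2E = 3E = 18.
Each original face survives and each original vertex becomes one new face: F′ = F + V = 8.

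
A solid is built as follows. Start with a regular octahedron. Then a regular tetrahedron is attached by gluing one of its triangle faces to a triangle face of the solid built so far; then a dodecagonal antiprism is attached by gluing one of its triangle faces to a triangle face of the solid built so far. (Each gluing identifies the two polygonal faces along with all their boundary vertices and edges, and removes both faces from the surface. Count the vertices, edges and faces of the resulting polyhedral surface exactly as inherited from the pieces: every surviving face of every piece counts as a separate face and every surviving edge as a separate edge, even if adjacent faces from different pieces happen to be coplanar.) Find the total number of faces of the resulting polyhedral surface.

A regular octahedron: V=6, E=12, F=8.
Attach a regular tetrahedron (V=4, E=6, F=4) along a 3-gon: merge 3 vertices and 3 edges, delete both glued faces → V=7, E=15, F=10.
Attach a dodecagonal antiprism (V=24, E=48, F=26) along a 3-gon: merge 3 vertices and 3 edges, delete both glued faces → V=28, E=60, F=34.
Check: V − E + F = 28 − 60 + 34 = 2.

34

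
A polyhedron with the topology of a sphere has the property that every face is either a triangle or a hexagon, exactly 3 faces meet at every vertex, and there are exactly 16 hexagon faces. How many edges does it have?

54

Let x be the number of triangles; then F = 16 + x.
Edge–face incidences: 2E = 6·16 + 3·x = 96 + 3x.
Every vertex has degree 3, so 3V = 2E.
Euler: V − E + F = 2 ⇒ (2E)/3 − E + (16 + x) = 2.
Multiply by 6: 2·(2E) − 3·(2E) + 6·(16 + x) = 12, i.e. 96 + 6x − (96 + 3x) = 12.
Collecting terms: 3x = 12, so x = 4.
Then 2E = 96 + 3·4 = 108, so E = 54, V = 2E/3 = 36, F = 16 + 4 = 20.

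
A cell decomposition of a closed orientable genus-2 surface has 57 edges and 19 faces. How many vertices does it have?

36

For a closed orientable surface of genus 2, χ = 2 − 2·2 = -2.
V = -2 + E − F = -2 + 57 − 19 = 36.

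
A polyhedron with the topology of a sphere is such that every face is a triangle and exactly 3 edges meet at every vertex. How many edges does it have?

6

Each face has 3 edges and each edge borders two faces, so 2E = 3F.
Each vertex has degree 3, so 3V = 2E and hence V = 3F/3.
Euler: V − E + F = 2 ⇒ (3F/3) − (3F/2) + F = 2.
Multiply by 6: (6 − 9 + 6)F = 12, i.e. 3F = 12.
So F = 4, E = 3·4/2 = 6, V = 3·4/3 = 4.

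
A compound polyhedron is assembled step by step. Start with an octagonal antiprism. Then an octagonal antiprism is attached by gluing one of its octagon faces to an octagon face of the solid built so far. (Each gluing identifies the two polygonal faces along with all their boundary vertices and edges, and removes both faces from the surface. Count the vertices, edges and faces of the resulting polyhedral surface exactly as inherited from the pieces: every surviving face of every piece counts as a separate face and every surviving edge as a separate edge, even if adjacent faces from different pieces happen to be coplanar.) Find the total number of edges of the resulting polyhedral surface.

56

An octagonal antiprism: V=16, E=32, F=18.
Attach an octagonal antiprism (V=16, E=32, F=18) along an 8-gon: merge 8 vertices and 8 edges, delete both glued faces → V=24, E=56, F=34.
Check: V − E + F = 24 − 56 + 34 = 2.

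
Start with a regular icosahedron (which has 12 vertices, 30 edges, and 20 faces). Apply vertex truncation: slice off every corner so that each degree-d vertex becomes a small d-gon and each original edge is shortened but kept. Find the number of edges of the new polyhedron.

Truncation replaces each original edge-end by a new vertex, so V′ = 2E = 60.
Each original edge survives, and each old vertex of degree d contributes d new edges; summing degrees gives Σd = 2E, so E′ = E + 2E = 3E = 90.
Each original face survives and each original vertex becomes one new face: F′ = F + V = 32.

90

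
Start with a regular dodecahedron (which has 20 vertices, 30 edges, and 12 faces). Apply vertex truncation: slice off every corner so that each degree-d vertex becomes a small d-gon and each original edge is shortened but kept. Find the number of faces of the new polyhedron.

Truncation replaces each original edge-end by a new vertex, so V′ = 2E = 60.
Each original edge survives, and each old vertex of degree d contributes d new edges; summing degrees gives Σd = 2E, so E′ = E + 2E = 3E = 90.
Each original face survives and each original vertex becomes one new face: F′ = F + V = 32.

32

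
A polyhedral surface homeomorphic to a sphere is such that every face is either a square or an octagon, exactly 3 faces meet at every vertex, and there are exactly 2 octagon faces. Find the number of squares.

8

Let x be the number of squares; then F = 2 + x.
Edge–face incidences: 2E = 8·2 + 4·x = 16 + 4x.
Every vertex has degree 3, so 3V = 2E.
Euler: V − E + F = 2 ⇒ (2E)/3 − E + (2 + x) = 2.
Multiply by 6: 2·(2E) − 3·(2E) + 6·(2 + x) = 12, i.e. 12 + 6x − (16 + 4x) = 12.
Collecting terms: 2x − 4 = 12, so 2x = 16, so x = 8.
Then 2E = 16 + 4·8 = 48, so E = 24, V = 2E/3 = 16, F = 2 + 8 = 10.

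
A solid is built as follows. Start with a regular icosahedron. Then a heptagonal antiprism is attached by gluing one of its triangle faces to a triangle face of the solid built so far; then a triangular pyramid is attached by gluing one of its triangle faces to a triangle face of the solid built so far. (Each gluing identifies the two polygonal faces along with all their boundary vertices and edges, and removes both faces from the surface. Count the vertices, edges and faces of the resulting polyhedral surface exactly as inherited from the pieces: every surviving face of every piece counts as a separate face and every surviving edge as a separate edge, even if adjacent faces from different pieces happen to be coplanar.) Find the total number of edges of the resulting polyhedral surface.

A regular icosahedron: V=12, E=30, F=20.
Attach a heptagonal antiprism (V=14, E=28, F=16) along a 3-gon: merge 3 vertices and 3 edges, delete both glued faces → V=23, E=55, F=34.
Attach a triangular pyramid (V=4, E=6, F=4) along a 3-gon: merge 3 vertices and 3 edges, delete both glued faces → V=24, E=58, F=36.
Check: V − E + F = 24 − 58 + 36 = 2.

58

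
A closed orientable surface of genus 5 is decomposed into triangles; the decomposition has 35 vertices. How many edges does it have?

129

χ = 2 − 2·5 = -8, and every face is a triangle so 3F = 2E.
V − E + F = -8 with E = 3F/2 gives 35 − (3/2 − 1)·F = -8, so F = 86 and E = 129.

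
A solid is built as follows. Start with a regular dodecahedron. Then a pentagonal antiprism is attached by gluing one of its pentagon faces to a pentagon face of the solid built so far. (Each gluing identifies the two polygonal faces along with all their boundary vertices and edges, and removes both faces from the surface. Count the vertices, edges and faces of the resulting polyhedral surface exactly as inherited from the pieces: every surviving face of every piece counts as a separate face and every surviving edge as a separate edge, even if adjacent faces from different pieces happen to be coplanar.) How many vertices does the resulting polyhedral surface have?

25

A regular dodecahedron: V=20, E=30, F=12.
Attach a pentagonal antiprism (V=10, E=20, F=12) along a 5-gon: merge 5 vertices and 5 edges, delete both glued faces → V=25, E=45, F=22.
Check: V − E + F = 25 − 45 + 22 = 2.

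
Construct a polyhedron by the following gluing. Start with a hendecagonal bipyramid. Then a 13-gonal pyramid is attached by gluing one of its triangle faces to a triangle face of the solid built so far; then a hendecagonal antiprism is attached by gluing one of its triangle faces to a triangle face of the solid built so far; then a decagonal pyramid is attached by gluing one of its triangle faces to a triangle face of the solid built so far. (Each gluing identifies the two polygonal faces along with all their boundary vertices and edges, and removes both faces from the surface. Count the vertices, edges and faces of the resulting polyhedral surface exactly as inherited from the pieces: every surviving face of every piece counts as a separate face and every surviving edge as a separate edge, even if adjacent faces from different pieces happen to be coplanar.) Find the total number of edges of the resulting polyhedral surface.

114

A hendecagonal bipyramid: V=13, E=33, F=22.
Attach a 13-gonal pyramid (V=14, E=26, F=14) along a 3-gon: merge 3 vertices and 3 edges, delete both glued faces → V=24, E=56, F=34.
Attach a hendecagonal antiprism (V=22, E=44, F=24) along a 3-gon: merge 3 vertices and 3 edges, delete both glued faces → V=43, E=97, F=56.
Attach a decagonal pyramid (V=11, E=20, F=11) along a 3-gon: merge 3 vertices and 3 edges, delete both glued faces → V=51, E=114, F=65.
Check: V − E + F = 51 − 114 + 65 = 2.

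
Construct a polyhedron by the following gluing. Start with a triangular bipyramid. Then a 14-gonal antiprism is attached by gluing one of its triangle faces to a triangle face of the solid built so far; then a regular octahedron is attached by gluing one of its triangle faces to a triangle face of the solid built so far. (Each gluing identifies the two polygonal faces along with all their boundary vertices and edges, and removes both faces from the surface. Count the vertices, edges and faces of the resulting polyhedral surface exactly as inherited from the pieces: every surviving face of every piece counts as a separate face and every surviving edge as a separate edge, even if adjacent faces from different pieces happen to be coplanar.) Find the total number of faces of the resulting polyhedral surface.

40

A triangular bipyramid: V=5, E=9, F=6.
Attach a 14-gonal antiprism (V=28, E=56, F=30) along a 3-gon: merge 3 vertices and 3 edges, delete both glued faces → V=30, E=62, F=34.
Attach a regular octahedron (V=6, E=12, F=8) along a 3-gon: merge 3 vertices and 3 edges, delete both glued faces → V=33, E=71, F=40.
Check: V − E + F = 33 − 71 + 40 = 2.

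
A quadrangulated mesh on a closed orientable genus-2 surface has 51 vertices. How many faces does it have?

53

χ = 2 − 2·2 = -2, and every face is a square so 4F = 2E.
V − E + F = -2 with E = 4F/2 gives 51 − (4/2 − 1)·F = -2, so F = 53 and E = 106.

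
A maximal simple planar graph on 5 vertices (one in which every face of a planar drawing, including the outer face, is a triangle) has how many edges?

In a plane triangulation 3F = 2E and V − E + F = 2, so E = 3V − 6 = 3·5 − 6 = 9.

9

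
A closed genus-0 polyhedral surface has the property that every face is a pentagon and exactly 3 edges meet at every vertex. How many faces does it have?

12

Each face has 5 edges and each edge borders two faces, so 2E = 5F.
Each vertex has degree 3, so 3V = 2E and hence V = 5F/3.
Euler: V − E + F = 2 ⇒ (5F/3) − (5F/2) + F = 2.
Multiply by 6: (10 − 15 + 6)F = 12, i.e. 1F = 12.
So F = 12, E = 5·12/2 = 30, V = 5·12/3 = 20.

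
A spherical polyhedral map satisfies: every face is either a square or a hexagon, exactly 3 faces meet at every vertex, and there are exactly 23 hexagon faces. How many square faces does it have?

6

Let x be the number of squares; then F = 23 + x.
Edge–face incidences: 2E = 6·23 + 4·x = 138 + 4x.
Every vertex has degree 3, so 3V = 2E.
Euler: V − E + F = 2 ⇒ (2E)/3 − E + (23 + x) = 2.
Multiply by 6: 2·(2E) − 3·(2E) + 6·(23 + x) = 12, i.e. 138 + 6x − (138 + 4x) = 12.
Collecting terms: 2x = 12, so x = 6.
Then 2E = 138 + 4·6 = 162, so E = 81, V = 2E/3 = 54, F = 23 + 6 = 29.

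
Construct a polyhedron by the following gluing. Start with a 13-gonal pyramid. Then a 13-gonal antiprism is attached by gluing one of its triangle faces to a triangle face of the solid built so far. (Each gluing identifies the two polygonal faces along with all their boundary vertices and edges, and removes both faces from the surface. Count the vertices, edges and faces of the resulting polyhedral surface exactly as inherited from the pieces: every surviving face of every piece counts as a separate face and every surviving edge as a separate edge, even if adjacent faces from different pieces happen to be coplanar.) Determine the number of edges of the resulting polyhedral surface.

A 13-gonal pyramid: V=14, E=26, F=14.
Attach a 13-gonal antiprism (V=26, E=52, F=28) along a 3-gon: merge 3 vertices and 3 edges, delete both glued faces → V=37, E=75, F=40.
Check: V − E + F = 37 − 75 + 40 = 2.

75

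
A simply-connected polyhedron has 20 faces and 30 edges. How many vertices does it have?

Here V − E + F = 2.
V = 2 + E − F = 2 + 30 − 20 = 12.

12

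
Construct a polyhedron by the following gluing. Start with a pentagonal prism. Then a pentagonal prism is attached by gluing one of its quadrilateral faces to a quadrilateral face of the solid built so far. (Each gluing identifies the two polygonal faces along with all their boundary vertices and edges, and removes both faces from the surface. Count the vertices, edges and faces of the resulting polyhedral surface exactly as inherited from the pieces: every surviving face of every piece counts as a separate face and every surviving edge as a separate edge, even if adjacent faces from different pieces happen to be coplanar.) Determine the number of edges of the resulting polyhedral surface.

26

A pentagonal prism: V=10, E=15, F=7.
Attach a pentagonal prism (V=10, E=15, F=7) along a 4-gon: merge 4 vertices and 4 edges, delete both glued faces → V=16, E=26, F=12.
Check: V − E + F = 16 − 26 + 12 = 2.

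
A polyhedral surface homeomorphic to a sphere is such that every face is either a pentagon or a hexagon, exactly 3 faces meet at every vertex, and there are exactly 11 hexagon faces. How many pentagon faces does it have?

12

Let x be the number of pentagons; then F = 11 + x.
Edge–face incidences: 2E = 6·11 + 5·x = 66 + 5x.
Every vertex has degree 3, so 3V = 2E.
Euler: V − E + F = 2 ⇒ (2E)/3 − E + (11 + x) = 2.
Multiply by 6: 2·(2E) − 3·(2E) + 6·(11 + x) = 12, i.e. 66 + 6x − (66 + 5x) = 12.
Collecting terms: x = 12.
Then 2E = 66 + 5·12 = 126, so E = 63, V = 2E/3 = 42, F = 11 + 12 = 23.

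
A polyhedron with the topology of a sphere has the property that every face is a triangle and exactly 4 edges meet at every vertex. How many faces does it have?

Each face has 3 edges and each edge borders two faces, so 2E = 3F.
Each vertex has degree 4, so 4V = 2E and hence V = 3F/4.
Euler: V − E + F = 2 ⇒ (3F/4) − (3F/2) + F = 2.
Multiply by 8: (6 − 12 + 8)F = 16, i.e. 2F = 16.
So F = 8, E = 3·8/2 = 12, V = 3·8/4 = 6.

8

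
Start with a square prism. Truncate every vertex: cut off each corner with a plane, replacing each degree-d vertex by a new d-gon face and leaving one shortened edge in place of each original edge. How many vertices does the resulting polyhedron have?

24

The base solid has V = 8, E = 12, F = 6.
Truncation replaces each original edge-end by a new vertex, so V′ = 2E = 24.
Each original edge survives, and each old vertex of degree d contributes d new edges; summing degrees gives Σd = 2E, so E′ = E + 2E = 3E = 36.
Each original face survives and each original vertex becomes one new face: F′ = F + V = 14.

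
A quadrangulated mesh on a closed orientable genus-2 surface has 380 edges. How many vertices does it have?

188

χ = 2 − 2·2 = -2, and every face is a square so 4F = 2E.
F = 2E/4 = 190. Then V = -2 + E − F = -2 + 380 − 190 = 188.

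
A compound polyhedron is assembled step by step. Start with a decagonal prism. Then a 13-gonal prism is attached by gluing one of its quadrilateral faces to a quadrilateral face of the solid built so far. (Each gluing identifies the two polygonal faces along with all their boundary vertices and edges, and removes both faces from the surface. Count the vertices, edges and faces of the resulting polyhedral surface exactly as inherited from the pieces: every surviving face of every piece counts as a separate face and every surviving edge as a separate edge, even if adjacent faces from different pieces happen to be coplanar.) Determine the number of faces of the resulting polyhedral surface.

25

A decagonal prism: V=20, E=30, F=12.
Attach a 13-gonal prism (V=26, E=39, F=15) along a 4-gon: merge 4 vertices and 4 edges, delete both glued faces → V=42, E=65, F=25.
Check: V − E + F = 42 − 65 + 25 = 2.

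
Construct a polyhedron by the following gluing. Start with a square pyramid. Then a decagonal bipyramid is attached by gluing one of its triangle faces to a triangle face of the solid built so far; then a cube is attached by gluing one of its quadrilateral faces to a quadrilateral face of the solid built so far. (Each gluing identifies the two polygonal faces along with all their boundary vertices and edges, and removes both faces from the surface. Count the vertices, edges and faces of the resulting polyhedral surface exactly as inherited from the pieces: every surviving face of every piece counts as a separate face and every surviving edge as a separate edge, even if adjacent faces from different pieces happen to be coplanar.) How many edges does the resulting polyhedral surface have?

43

A square pyramid: V=5, E=8, F=5.
Attach a decagonal bipyramid (V=12, E=30, F=20) along a 3-gon: merge 3 vertices and 3 edges, delete both glued faces → V=14, E=35, F=23.
Attach a cube (V=8, E=12, F=6) along a 4-gon: merge 4 vertices and 4 edges, delete both glued faces → V=18, E=43, F=27.
Check: V − E + F = 18 − 43 + 27 = 2.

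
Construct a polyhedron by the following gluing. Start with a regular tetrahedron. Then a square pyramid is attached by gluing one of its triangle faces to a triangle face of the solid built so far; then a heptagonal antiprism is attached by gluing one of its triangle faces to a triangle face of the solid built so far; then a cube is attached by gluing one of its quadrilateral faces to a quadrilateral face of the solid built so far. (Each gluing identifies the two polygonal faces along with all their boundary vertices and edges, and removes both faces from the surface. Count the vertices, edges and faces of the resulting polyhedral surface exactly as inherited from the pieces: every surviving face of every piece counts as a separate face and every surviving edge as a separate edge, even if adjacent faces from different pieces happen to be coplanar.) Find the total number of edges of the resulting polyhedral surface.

A regular tetrahedron: V=4, E=6, F=4.
Attach a square pyramid (V=5, E=8, F=5) along a 3-gon: merge 3 vertices and 3 edges, delete both glued faces → V=6, E=11, F=7.
Attach a heptagonal antiprism (V=14, E=28, F=16) along a 3-gon: merge 3 vertices and 3 edges, delete both glued faces → V=17, E=36, F=21.
Attach a cube (V=8, E=12, F=6) along a 4-gon: merge 4 vertices and 4 edges, delete both glued faces → V=21, E=44, F=25.
Check: V − E + F = 21 − 44 + 25 = 2.

44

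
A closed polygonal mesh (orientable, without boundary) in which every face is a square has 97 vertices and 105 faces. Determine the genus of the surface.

5

Every face is a square, so 2E = 4·105 = 420, giving E = 210.
χ = V − E + F = 97 − 210 + 105 = -8.
For a closed orientable surface χ = 2 − 2g, so g = (2 − (-8))/2 = 5.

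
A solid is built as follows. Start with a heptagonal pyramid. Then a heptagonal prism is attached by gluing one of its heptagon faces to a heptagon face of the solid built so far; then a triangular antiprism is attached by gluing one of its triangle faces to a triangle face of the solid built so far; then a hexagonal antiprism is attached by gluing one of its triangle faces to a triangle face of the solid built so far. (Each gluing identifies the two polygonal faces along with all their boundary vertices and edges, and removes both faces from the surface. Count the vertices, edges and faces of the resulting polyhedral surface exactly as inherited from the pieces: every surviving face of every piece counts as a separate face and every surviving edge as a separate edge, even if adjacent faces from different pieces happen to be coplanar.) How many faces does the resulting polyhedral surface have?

A heptagonal pyramid: V=8, E=14, F=8.
Attach a heptagonal prism (V=14, E=21, F=9) along a 7-gon: merge 7 vertices and 7 edges, delete both glued faces → V=15, E=28, F=15.
Attach a triangular antiprism (V=6, E=12, F=8) along a 3-gon: merge 3 vertices and 3 edges, delete both glued faces → V=18, E=37, F=21.
Attach a hexagonal antiprism (V=12, E=24, F=14) along a 3-gon: merge 3 vertices and 3 edges, delete both glued faces → V=27, E=58, F=33.
Check: V − E + F = 27 − 58 + 33 = 2.

33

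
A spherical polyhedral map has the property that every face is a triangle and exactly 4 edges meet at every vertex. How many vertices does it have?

Each face has 3 edges and each edge borders two faces, so 2E = 3F.
Each vertex has degree 4, so 4V = 2E and hence V = 3F/4.
Euler: V − E + F = 2 ⇒ (3F/4) − (3F/2) + F = 2.
Multiply by 8: (6 − 12 + 8)F = 16, i.e. 2F = 16.
So F = 8, E = 3·8/2 = 12, V = 3·8/4 = 6.

6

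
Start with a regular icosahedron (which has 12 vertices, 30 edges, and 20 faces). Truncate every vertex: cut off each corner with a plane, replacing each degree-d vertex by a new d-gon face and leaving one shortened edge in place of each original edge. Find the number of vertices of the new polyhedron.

Truncation replaces each original edge-end by a new vertex, so V′ = 2E = 60.
Each original edge survives, and each old vertex of degree d contributes d new edges; summing degrees gives Σd = 2E, so E′ = E + 2E = 3E = 90.
Each original face survives and each original vertex becomes one new face: F′ = F + V = 32.

60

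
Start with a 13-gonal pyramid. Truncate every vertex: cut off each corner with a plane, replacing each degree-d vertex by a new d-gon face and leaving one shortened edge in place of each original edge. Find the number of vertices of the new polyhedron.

The base solid has V = 14, E = 26, F = 14.
Truncation replaces each original edge-end by a new vertex, so V′ = 2E = 52.
Each original edge survives, and each old vertex of degree d contributes d new edges; summing degrees gives Σd = 2E, so E′ = E + 2E = 3E = 78.
Each original face survives and each original vertex becomes one new face: F′ = F + V = 28.

52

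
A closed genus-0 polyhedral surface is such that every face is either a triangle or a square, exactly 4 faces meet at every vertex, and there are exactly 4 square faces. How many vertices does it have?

10

Let x be the number of triangles; then F = 4 + x.
Edge–face incidences: 2E = 4·4 + 3·x = 16 + 3x.
Every vertex has degree 4, so 4V = 2E.
Euler: V − E + F = 2 ⇒ (2E)/4 − E + (4 + x) = 2.
Multiply by 8: 2·(2E) − 4·(2E) + 8·(4 + x) = 16, i.e. 32 + 8x − 2·(16 + 3x) = 16.
Collecting terms: 2x = 16, so x = 8.
Then 2E = 16 + 3·8 = 40, so E = 20, V = 2E/4 = 10, F = 4 + 8 = 12.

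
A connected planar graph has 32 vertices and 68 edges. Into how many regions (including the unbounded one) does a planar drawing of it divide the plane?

38

Euler's formula for a connected plane graph: V − E + F = 2, so F = 2 − 32 + 68 = 38.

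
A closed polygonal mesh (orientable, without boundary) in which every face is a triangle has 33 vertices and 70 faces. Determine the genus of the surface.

2

Every face is a triangle, so 2E = 3·70 = 210, giving E = 105.
χ = V − E + F = 33 − 105 + 70 = -2.
For a closed orientable surface χ = 2 − 2g, so g = (2 − (-2))/2 = 2.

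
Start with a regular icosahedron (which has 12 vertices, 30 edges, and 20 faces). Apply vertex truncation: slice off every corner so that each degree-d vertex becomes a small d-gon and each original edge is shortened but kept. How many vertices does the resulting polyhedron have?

Truncation replaces each original edge-end by a new vertex, so V′ = 2E = 60.
Each original edge survives, and each old vertex of degree d contributes d new edges; summing degrees gives Σd = 2E, so E′ = E + 2E = 3E = 90.
Each original face survives and each original vertex becomes one new face: F′ = F + V = 32.

60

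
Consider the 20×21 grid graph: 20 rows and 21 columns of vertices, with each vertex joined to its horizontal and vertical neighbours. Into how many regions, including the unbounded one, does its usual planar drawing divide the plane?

The grid has V = 20·21 = 420 vertices and E = 20·20 + 21·19 = 799 edges.
F = 2 − V + E = 2 − 420 + 799 = 381.

381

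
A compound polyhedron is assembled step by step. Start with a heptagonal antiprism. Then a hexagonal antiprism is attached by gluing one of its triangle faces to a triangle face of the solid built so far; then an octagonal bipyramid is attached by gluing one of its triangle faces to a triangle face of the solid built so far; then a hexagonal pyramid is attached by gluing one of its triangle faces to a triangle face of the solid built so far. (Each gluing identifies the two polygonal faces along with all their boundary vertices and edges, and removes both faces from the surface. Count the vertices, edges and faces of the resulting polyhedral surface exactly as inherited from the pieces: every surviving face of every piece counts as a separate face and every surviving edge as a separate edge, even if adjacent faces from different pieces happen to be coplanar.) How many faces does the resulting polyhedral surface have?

47

A heptagonal antiprism: V=14, E=28, F=16.
Attach a hexagonal antiprism (V=12, E=24, F=14) along a 3-gon: merge 3 vertices and 3 edges, delete both glued faces → V=23, E=49, F=28.
Attach an octagonal bipyramid (V=10, E=24, F=16) along a 3-gon: merge 3 vertices and 3 edges, delete both glued faces → V=30, E=70, F=42.
Attach a hexagonal pyramid (V=7, E=12, F=7) along a 3-gon: merge 3 vertices and 3 edges, delete both glued faces → V=34, E=79, F=47.
Check: V − E + F = 34 − 79 + 47 = 2.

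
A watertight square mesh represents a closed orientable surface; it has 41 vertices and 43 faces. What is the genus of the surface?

Every face is a square, so 2E = 4·43 = 172, giving E = 86.
χ = V − E + F = 41 − 86 + 43 = -2.
For a closed orientable surface χ = 2 − 2g, so g = (2 − (-2))/2 = 2.

2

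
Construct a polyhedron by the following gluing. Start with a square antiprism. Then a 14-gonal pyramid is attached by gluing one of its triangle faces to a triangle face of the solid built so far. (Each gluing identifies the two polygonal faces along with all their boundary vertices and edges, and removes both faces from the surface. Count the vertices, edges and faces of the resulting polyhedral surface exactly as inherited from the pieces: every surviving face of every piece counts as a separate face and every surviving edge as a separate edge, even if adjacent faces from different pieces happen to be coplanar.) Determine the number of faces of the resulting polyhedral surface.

23

A square antiprism: V=8, E=16, F=10.
Attach a 14-gonal pyramid (V=15, E=28, F=15) along a 3-gon: merge 3 vertices and 3 edges, delete both glued faces → V=20, E=41, F=23.
Check: V − E + F = 20 − 41 + 23 = 2.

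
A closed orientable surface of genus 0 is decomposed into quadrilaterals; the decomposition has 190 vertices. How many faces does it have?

χ = 2 − 2·0 = 2, and every face is a square so 4F = 2E.
V − E + F = 2 with E = 4F/2 gives 190 − (4/2 − 1)·F = 2, so F = 188 and E = 376.

188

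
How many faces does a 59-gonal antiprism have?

An antiprism on an n-gon has two n-gon caps and 2n triangles: V = 2·59 = 118, E = 4·59 = 236, F = 2·59 + 2 = 120.

120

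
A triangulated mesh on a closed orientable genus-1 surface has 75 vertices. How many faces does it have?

150

χ = 2 − 2·1 = 0, and every face is a triangle so 3F = 2E.
V − E + F = 0 with E = 3F/2 gives 75 − (3/2 − 1)·F = 0, so F = 150 and E = 225.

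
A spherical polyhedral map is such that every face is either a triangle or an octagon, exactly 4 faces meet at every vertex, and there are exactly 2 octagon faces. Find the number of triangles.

16

Let x be the number of triangles; then F = 2 + x.
Edge–face incidences: 2E = 8·2 + 3·x = 16 + 3x.
Every vertex has degree 4, so 4V = 2E.
Euler: V − E + F = 2 ⇒ (2E)/4 − E + (2 + x) = 2.
Multiply by 8: 2·(2E) − 4·(2E) + 8·(2 + x) = 16, i.e. 16 + 8x − 2·(16 + 3x) = 16.
Collecting terms: 2x − 16 = 16, so 2x = 32, so x = 16.
Then 2E = 16 + 3·16 = 64, so E = 32, V = 2E/4 = 16, F = 2 + 16 = 18.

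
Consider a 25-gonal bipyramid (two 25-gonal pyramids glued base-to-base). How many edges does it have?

A bipyramid over an n-gon has 2n triangular faces and n + 2 vertices: V = 25 + 2 = 27, E = 3·25 = 75, F = 2·25 = 50.
Check: V − E + F = 27 − 75 + 50 = 2.

75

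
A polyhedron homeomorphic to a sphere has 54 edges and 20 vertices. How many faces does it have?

36

Here V − E + F = 2.
F = 2 − V + E = 2 − 20 + 54 = 36.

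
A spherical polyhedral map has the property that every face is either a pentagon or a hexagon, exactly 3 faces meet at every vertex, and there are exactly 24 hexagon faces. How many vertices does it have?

Let x be the number of pentagons; then F = 24 + x.
Edge–face incidences: 2E = 6·24 + 5·x = 144 + 5x.
Every vertex has degree 3, so 3V = 2E.
Euler: V − E + F = 2 ⇒ (2E)/3 − E + (24 + x) = 2.
Multiply by 6: 2·(2E) − 3·(2E) + 6·(24 + x) = 12, i.e. 144 + 6x − (144 + 5x) = 12.
Collecting terms: x = 12.
Then 2E = 144 + 5·12 = 204, so E = 102, V = 2E/3 = 68, F = 24 + 12 = 36.

68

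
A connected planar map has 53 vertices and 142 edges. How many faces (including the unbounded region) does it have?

Euler's formula for a connected plane graph: V − E + F = 2, so F = 2 − 53 + 142 = 91.

91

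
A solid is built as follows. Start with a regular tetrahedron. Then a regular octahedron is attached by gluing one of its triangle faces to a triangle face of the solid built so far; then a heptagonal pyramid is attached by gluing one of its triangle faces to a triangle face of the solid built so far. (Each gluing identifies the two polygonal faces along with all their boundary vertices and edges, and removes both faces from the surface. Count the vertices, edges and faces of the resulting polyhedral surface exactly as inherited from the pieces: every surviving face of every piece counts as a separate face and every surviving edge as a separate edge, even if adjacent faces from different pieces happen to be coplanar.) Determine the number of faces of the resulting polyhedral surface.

16

A regular tetrahedron: V=4, E=6, F=4.
Attach a regular octahedron (V=6, E=12, F=8) along a 3-gon: merge 3 vertices and 3 edges, delete both glued faces → V=7, E=15, F=10.
Attach a heptagonal pyramid (V=8, E=14, F=8) along a 3-gon: merge 3 vertices and 3 edges, delete both glued faces → V=12, E=26, F=16.
Check: V − E + F = 12 − 26 + 16 = 2.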